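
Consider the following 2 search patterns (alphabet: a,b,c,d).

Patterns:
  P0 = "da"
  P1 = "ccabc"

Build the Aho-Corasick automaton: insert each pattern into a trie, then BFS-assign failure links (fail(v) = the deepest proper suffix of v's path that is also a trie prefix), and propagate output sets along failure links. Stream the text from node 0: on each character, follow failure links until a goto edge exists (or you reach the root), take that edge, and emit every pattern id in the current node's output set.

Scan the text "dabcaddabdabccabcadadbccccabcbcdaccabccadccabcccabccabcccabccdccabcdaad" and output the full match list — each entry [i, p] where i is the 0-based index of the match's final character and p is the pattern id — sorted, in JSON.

Build automaton:
Trie (insert patterns):
  n0 'ε': c→3 d→1
  n1 'd': a→2
  n2 'da': ·  [P0 ends]
  n3 'c': c→4
  n4 'cc': a→5
  n5 'cca': b→6
  n6 'ccab': c→7
  n7 'ccabc': ·  [P1 ends]

BFS fail/out derivation:
  fail(1) 'd': from fail(0)=0 chase 'd': 0 ⇒ 0;  out=∅∪out(0)=∅
  fail(3) 'c': from fail(0)=0 chase 'c': 0 ⇒ 0;  out=∅∪out(0)=∅
  fail(2) 'da': from fail(1)=0 chase 'a': 0 ⇒ 0;  out={0}∪out(0)={0}
  fail(4) 'cc': from fail(3)=0 chase 'c': 0 ⇒ 3;  out=∅∪out(3)=∅
  fail(5) 'cca': from fail(4)=3 chase 'a': 3→0 ⇒ 0;  out=∅∪out(0)=∅
  fail(6) 'ccab': from fail(5)=0 chase 'b': 0 ⇒ 0;  out=∅∪out(0)=∅
  fail(7) 'ccabc': from fail(6)=0 chase 'c': 0 ⇒ 3;  out={1}∪out(3)={1}

Run:
i=0 'd': node 0→1
i=1 'a': node 1→2  emit P0@[0:1]
i=2 'b': node 2→0 (fail-walked)
i=3 'c': node 0→3
i=4 'a': node 3→0 (fail-walked)
i=5 'd': node 0→1
i=6 'd': node 1→1 (fail-walked)
i=7 'a': node 1→2  emit P0@[6:7]
i=8 'b': node 2→0 (fail-walked)
i=9 'd': node 0→1
i=10 'a': node 1→2  emit P0@[9:10]
i=11 'b': node 2→0 (fail-walked)
i=12 'c': node 0→3
i=13 'c': node 3→4
i=14 'a': node 4→5
i=15 'b': node 5→6
i=16 'c': node 6→7  emit P1@[12:16]
i=17 'a': node 7→0 (fail-walked)
i=18 'd': node 0→1
i=19 'a': node 1→2  emit P0@[18:19]
i=20 'd': node 2→1 (fail-walked)
i=21 'b': node 1→0 (fail-walked)
i=22 'c': node 0→3
i=23 'c': node 3→4
i=24 'c': node 4→4 (fail-walked)
i=25 'c': node 4→4 (fail-walked)
i=26 'a': node 4→5
i=27 'b': node 5→6
i=28 'c': node 6→7  emit P1@[24:28]
i=29 'b': node 7→0 (fail-walked)
i=30 'c': node 0→3
i=31 'd': node 3→1 (fail-walked)
i=32 'a': node 1→2  emit P0@[31:32]
i=33 'c': node 2→3 (fail-walked)
i=34 'c': node 3→4
i=35 'a': node 4→5
i=36 'b': node 5→6
i=37 'c': node 6→7  emit P1@[33:37]
i=38 'c': node 7→4 (fail-walked)
i=39 'a': node 4→5
i=40 'd': node 5→1 (fail-walked)
i=41 'c': node 1→3 (fail-walked)
i=42 'c': node 3→4
i=43 'a': node 4→5
i=44 'b': node 5→6
i=45 'c': node 6→7  emit P1@[41:45]
i=46 'c': node 7→4 (fail-walked)
i=47 'c': node 4→4 (fail-walked)
i=48 'a': node 4→5
i=49 'b': node 5→6
i=50 'c': node 6→7  emit P1@[46:50]
i=51 'c': node 7→4 (fail-walked)
i=52 'a': node 4→5
i=53 'b': node 5→6
i=54 'c': node 6→7  emit P1@[50:54]
i=55 'c': node 7→4 (fail-walked)
i=56 'c': node 4→4 (fail-walked)
i=57 'a': node 4→5
i=58 'b': node 5→6
i=59 'c': node 6→7  emit P1@[55:59]
i=60 'c': node 7→4 (fail-walked)
i=61 'd': node 4→1 (fail-walked)
i=62 'c': node 1→3 (fail-walked)
i=63 'c': node 3→4
i=64 'a': node 4→5
i=65 'b': node 5→6
i=66 'c': node 6→7  emit P1@[62:66]
i=67 'd': node 7→1 (fail-walked)
i=68 'a': node 1→2  emit P0@[67:68]
i=69 'a': node 2→0 (fail-walked)
i=70 'd': node 0→1

All matches (sorted): [[1,0],[7,0],[10,0],[16,1],[19,0],[28,1],[32,0],[37,1],[45,1],[50,1],[54,1],[59,1],[66,1],[68,0]]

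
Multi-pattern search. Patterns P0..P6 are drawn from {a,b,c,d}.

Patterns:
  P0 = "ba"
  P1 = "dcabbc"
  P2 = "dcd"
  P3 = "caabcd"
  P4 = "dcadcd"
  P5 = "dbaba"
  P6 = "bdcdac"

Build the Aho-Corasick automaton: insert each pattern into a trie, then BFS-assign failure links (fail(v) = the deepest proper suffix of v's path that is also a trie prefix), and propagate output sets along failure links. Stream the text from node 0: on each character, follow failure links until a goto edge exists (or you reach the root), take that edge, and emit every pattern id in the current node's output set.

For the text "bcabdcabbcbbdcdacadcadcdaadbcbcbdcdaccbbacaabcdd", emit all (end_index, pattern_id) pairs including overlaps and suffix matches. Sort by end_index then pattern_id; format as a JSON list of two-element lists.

Build automaton:
Trie (insert patterns):
  0='ε' goto b→1 c→10 d→3
  1='b' goto a→2 d→23
  2='ba' goto ·  ←P0
  3='d' goto b→19 c→4
  4='dc' goto a→5 d→9
  5='dca' goto b→6 d→16
  6='dcab' goto b→7
  7='dcabb' goto c→8
  8='dcabbc' goto ·  ←P1
  9='dcd' goto ·  ←P2
  10='c' goto a→11
  11='ca' goto a→12
  12='caa' goto b→13
  13='caab' goto c→14
  14='caabc' goto d→15
  15='caabcd' goto ·  ←P3
  16='dcad' goto c→17
  17='dcadc' goto d→18
  18='dcadcd' goto ·  ←P4
  19='db' goto a→20
  20='dba' goto b→21
  21='dbab' goto a→22
  22='dbaba' goto ·  ←P5
  23='bd' goto c→24
  24='bdc' goto d→25
  25='bdcd' goto a→26
  26='bdcda' goto c→27
  27='bdcdac' goto ·  ←P6

Failure links (BFS by depth):
  n1('b'): parent n0 fail=0; on 'b' 0 → fail=0;  out ∅∪∅=∅
  n3('d'): parent n0 fail=0; on 'd' 0 → fail=0;  out ∅∪∅=∅
  n10('c'): parent n0 fail=0; on 'c' 0 → fail=0;  out ∅∪∅=∅
  n2('ba'): parent n1 fail=0; on 'a' 0 → fail=0;  out {0}∪∅={0}
  n4('dc'): parent n3 fail=0; on 'c' 0 → fail=10;  out ∅∪∅=∅
  n11('ca'): parent n10 fail=0; on 'a' 0 → fail=0;  out ∅∪∅=∅
  n19('db'): parent n3 fail=0; on 'b' 0 → fail=1;  out ∅∪∅=∅
  n23('bd'): parent n1 fail=0; on 'd' 0 → fail=3;  out ∅∪∅=∅
  n5('dca'): parent n4 fail=10; on 'a' 10 → fail=11;  out ∅∪∅=∅
  n9('dcd'): parent n4 fail=10; on 'd' 10→0 → fail=3;  out {2}∪∅={2}
  n12('caa'): parent n11 fail=0; on 'a' 0 → fail=0;  out ∅∪∅=∅
  n20('dba'): parent n19 fail=1; on 'a' 1 → fail=2;  out ∅∪{0}={0}
  n24('bdc'): parent n23 fail=3; on 'c' 3 → fail=4;  out ∅∪∅=∅
  n6('dcab'): parent n5 fail=11; on 'b' 11→0 → fail=1;  out ∅∪∅=∅
  n13('caab'): parent n12 fail=0; on 'b' 0 → fail=1;  out ∅∪∅=∅
  n16('dcad'): parent n5 fail=11; on 'd' 11→0 → fail=3;  out ∅∪∅=∅
  n21('dbab'): parent n20 fail=2; on 'b' 2→0 → fail=1;  out ∅∪∅=∅
  n25('bdcd'): parent n24 fail=4; on 'd' 4 → fail=9;  out ∅∪{2}={2}
  n7('dcabb'): parent n6 fail=1; on 'b' 1→0 → fail=1;  out ∅∪∅=∅
  n14('caabc'): parent n13 fail=1; on 'c' 1→0 → fail=10;  out ∅∪∅=∅
  n17('dcadc'): parent n16 fail=3; on 'c' 3 → fail=4;  out ∅∪∅=∅
  n22('dbaba'): parent n21 fail=1; on 'a' 1 → fail=2;  out {5}∪{0}={0,5}
  n26('bdcda'): parent n25 fail=9; on 'a' 9→3→0 → fail=0;  out ∅∪∅=∅
  n8('dcabbc'): parent n7 fail=1; on 'c' 1→0 → fail=10;  out {1}∪∅={1}
  n15('caabcd'): parent n14 fail=10; on 'd' 10→0 → fail=3;  out {3}∪∅={3}
  n18('dcadcd'): parent n17 fail=4; on 'd' 4 → fail=9;  out {4}∪{2}={2,4}
  n27('bdcdac'): parent n26 fail=0; on 'c' 0 → fail=10;  out {6}∪∅={6}

Text stream:
i=0 'b': node 0→1
i=1 'c': node 1→10 (fail-walked)
i=2 'a': node 10→11
i=3 'b': node 11→1 (fail-walked)
i=4 'd': node 1→23
i=5 'c': node 23→24
i=6 'a': node 24→5 (fail-walked)
i=7 'b': node 5→6
i=8 'b': node 6→7
i=9 'c': node 7→8  emit P1@[4:9]
i=10 'b': node 8→1 (fail-walked)
i=11 'b': node 1→1 (fail-walked)
i=12 'd': node 1→23
i=13 'c': node 23→24
i=14 'd': node 24→25  emit P2@[12:14]
i=15 'a': node 25→26
i=16 'c': node 26→27  emit P6@[11:16]
i=17 'a': node 27→11 (fail-walked)
i=18 'd': node 11→3 (fail-walked)
i=19 'c': node 3→4
i=20 'a': node 4→5
i=21 'd': node 5→16
i=22 'c': node 16→17
i=23 'd': node 17→18  emit P2@[21:23],P4@[18:23]
i=24 'a': node 18→0 (fail-walked)
i=25 'a': node 0→0
i=26 'd': node 0→3
i=27 'b': node 3→19
i=28 'c': node 19→10 (fail-walked)
i=29 'b': node 10→1 (fail-walked)
i=30 'c': node 1→10 (fail-walked)
i=31 'b': node 10→1 (fail-walked)
i=32 'd': node 1→23
i=33 'c': node 23→24
i=34 'd': node 24→25  emit P2@[32:34]
i=35 'a': node 25→26
i=36 'c': node 26→27  emit P6@[31:36]
i=37 'c': node 27→10 (fail-walked)
i=38 'b': node 10→1 (fail-walked)
i=39 'b': node 1→1 (fail-walked)
i=40 'a': node 1→2  emit P0@[39:40]
i=41 'c': node 2→10 (fail-walked)
i=42 'a': node 10→11
i=43 'a': node 11→12
i=44 'b': node 12→13
i=45 'c': node 13→14
i=46 'd': node 14→15  emit P3@[41:46]
i=47 'd': node 15→3 (fail-walked)

Result: [[9,1],[14,2],[16,6],[23,2],[23,4],[34,2],[36,6],[40,0],[46,3]]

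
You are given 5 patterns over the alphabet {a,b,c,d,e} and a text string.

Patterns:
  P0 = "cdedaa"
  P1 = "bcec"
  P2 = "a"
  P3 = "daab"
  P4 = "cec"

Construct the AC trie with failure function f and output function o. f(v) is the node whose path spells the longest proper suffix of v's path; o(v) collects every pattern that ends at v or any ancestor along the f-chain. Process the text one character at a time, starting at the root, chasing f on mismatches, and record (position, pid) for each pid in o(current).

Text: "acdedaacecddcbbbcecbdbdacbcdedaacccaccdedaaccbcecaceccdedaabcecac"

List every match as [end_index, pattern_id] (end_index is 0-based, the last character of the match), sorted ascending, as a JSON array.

Build:
Trie nodes:
  0='ε' goto a→11 b→7 c→1 d→12
  1='c' goto d→2 e→16
  2='cd' goto e→3
  3='cde' goto d→4
  4='cded' goto a→5
  5='cdeda' goto a→6
  6='cdedaa' goto ·  ←P0
  7='b' goto c→8
  8='bc' goto e→9
  9='bce' goto c→10
  10='bcec' goto ·  ←P1
  11='a' goto ·  ←P2
  12='d' goto a→13
  13='da' goto a→14
  14='daa' goto b→15
  15='daab' goto ·  ←P3
  16='ce' goto c→17
  17='cec' goto ·  ←P4

Failure links (BFS by depth):
  n1('c'): parent n0 fail=0; on 'c' 0 → fail=0;  out ∅∪∅=∅
  n7('b'): parent n0 fail=0; on 'b' 0 → fail=0;  out ∅∪∅=∅
  n11('a'): parent n0 fail=0; on 'a' 0 → fail=0;  out {2}∪∅={2}
  n12('d'): parent n0 fail=0; on 'd' 0 → fail=0;  out ∅∪∅=∅
  n2('cd'): parent n1 fail=0; on 'd' 0 → fail=12;  out ∅∪∅=∅
  n8('bc'): parent n7 fail=0; on 'c' 0 → fail=1;  out ∅∪∅=∅
  n13('da'): parent n12 fail=0; on 'a' 0 → fail=11;  out ∅∪{2}={2}
  n16('ce'): parent n1 fail=0; on 'e' 0 → fail=0;  out ∅∪∅=∅
  n3('cde'): parent n2 fail=12; on 'e' 12→0 → fail=0;  out ∅∪∅=∅
  n9('bce'): parent n8 fail=1; on 'e' 1 → fail=16;  out ∅∪∅=∅
  n14('daa'): parent n13 fail=11; on 'a' 11→0 → fail=11;  out ∅∪{2}={2}
  n17('cec'): parent n16 fail=0; on 'c' 0 → fail=1;  out {4}∪∅={4}
  n4('cded'): parent n3 fail=0; on 'd' 0 → fail=12;  out ∅∪∅=∅
  n10('bcec'): parent n9 fail=16; on 'c' 16 → fail=17;  out {1}∪{4}={1,4}
  n15('daab'): parent n14 fail=11; on 'b' 11→0 → fail=7;  out {3}∪∅={3}
  n5('cdeda'): parent n4 fail=12; on 'a' 12 → fail=13;  out ∅∪{2}={2}
  n6('cdedaa'): parent n5 fail=13; on 'a' 13 → fail=14;  out {0}∪{2}={0,2}

Scan:
[0] read 'a'  n0⇒n11  → match P2@[0:0]
[1] read 'c'  n11⇒n1 (fail-walked)
[2] read 'd'  n1⇒n2
[3] read 'e'  n2⇒n3
[4] read 'd'  n3⇒n4
[5] read 'a'  n4⇒n5  → match P2@[5:5]
[6] read 'a'  n5⇒n6  → match P0@[1:6],P2@[6:6]
[7] read 'c'  n6⇒n1 (fail-walked)
[8] read 'e'  n1⇒n16
[9] read 'c'  n16⇒n17  → match P4@[7:9]
[10] read 'd'  n17⇒n2 (fail-walked)
[11] read 'd'  n2⇒n12 (fail-walked)
[12] read 'c'  n12⇒n1 (fail-walked)
[13] read 'b'  n1⇒n7 (fail-walked)
[14] read 'b'  n7⇒n7 (fail-walked)
[15] read 'b'  n7⇒n7 (fail-walked)
[16] read 'c'  n7⇒n8
[17] read 'e'  n8⇒n9
[18] read 'c'  n9⇒n10  → match P1@[15:18],P4@[16:18]
[19] read 'b'  n10⇒n7 (fail-walked)
[20] read 'd'  n7⇒n12 (fail-walked)
[21] read 'b'  n12⇒n7 (fail-walked)
[22] read 'd'  n7⇒n12 (fail-walked)
[23] read 'a'  n12⇒n13  → match P2@[23:23]
[24] read 'c'  n13⇒n1 (fail-walked)
[25] read 'b'  n1⇒n7 (fail-walked)
[26] read 'c'  n7⇒n8
[27] read 'd'  n8⇒n2 (fail-walked)
[28] read 'e'  n2⇒n3
[29] read 'd'  n3⇒n4
[30] read 'a'  n4⇒n5  → match P2@[30:30]
[31] read 'a'  n5⇒n6  → match P0@[26:31],P2@[31:31]
[32] read 'c'  n6⇒n1 (fail-walked)
[33] read 'c'  n1⇒n1 (fail-walked)
[34] read 'c'  n1⇒n1 (fail-walked)
[35] read 'a'  n1⇒n11 (fail-walked)  → match P2@[35:35]
[36] read 'c'  n11⇒n1 (fail-walked)
[37] read 'c'  n1⇒n1 (fail-walked)
[38] read 'd'  n1⇒n2
[39] read 'e'  n2⇒n3
[40] read 'd'  n3⇒n4
[41] read 'a'  n4⇒n5  → match P2@[41:41]
[42] read 'a'  n5⇒n6  → match P0@[37:42],P2@[42:42]
[43] read 'c'  n6⇒n1 (fail-walked)
[44] read 'c'  n1⇒n1 (fail-walked)
[45] read 'b'  n1⇒n7 (fail-walked)
[46] read 'c'  n7⇒n8
[47] read 'e'  n8⇒n9
[48] read 'c'  n9⇒n10  → match P1@[45:48],P4@[46:48]
[49] read 'a'  n10⇒n11 (fail-walked)  → match P2@[49:49]
[50] read 'c'  n11⇒n1 (fail-walked)
[51] read 'e'  n1⇒n16
[52] read 'c'  n16⇒n17  → match P4@[50:52]
[53] read 'c'  n17⇒n1 (fail-walked)
[54] read 'd'  n1⇒n2
[55] read 'e'  n2⇒n3
[56] read 'd'  n3⇒n4
[57] read 'a'  n4⇒n5  → match P2@[57:57]
[58] read 'a'  n5⇒n6  → match P0@[53:58],P2@[58:58]
[59] read 'b'  n6⇒n15 (fail-walked)  → match P3@[56:59]
[60] read 'c'  n15⇒n8 (fail-walked)
[61] read 'e'  n8⇒n9
[62] read 'c'  n9⇒n10  → match P1@[59:62],P4@[60:62]
[63] read 'a'  n10⇒n11 (fail-walked)  → match P2@[63:63]
[64] read 'c'  n11⇒n1 (fail-walked)

Result: [[0,2],[5,2],[6,0],[6,2],[9,4],[18,1],[18,4],[23,2],[30,2],[31,0],[31,2],[35,2],[41,2],[42,0],[42,2],[48,1],[48,4],[49,2],[52,4],[57,2],[58,0],[58,2],[59,3],[62,1],[62,4],[63,2]]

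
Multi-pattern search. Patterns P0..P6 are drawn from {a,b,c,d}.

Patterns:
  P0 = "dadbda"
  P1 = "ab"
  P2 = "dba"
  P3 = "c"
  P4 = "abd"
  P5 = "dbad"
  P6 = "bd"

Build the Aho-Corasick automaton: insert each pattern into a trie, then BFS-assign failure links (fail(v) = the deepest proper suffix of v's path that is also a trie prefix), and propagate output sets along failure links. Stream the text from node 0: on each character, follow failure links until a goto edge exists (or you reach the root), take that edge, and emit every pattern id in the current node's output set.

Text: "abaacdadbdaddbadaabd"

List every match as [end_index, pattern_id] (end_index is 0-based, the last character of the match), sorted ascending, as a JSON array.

Build:
Trie nodes:
  n0 'ε': a→7 b→14 c→11 d→1
  n1 'd': a→2 b→9
  n2 'da': d→3
  n3 'dad': b→4
  n4 'dadb': d→5
  n5 'dadbd': a→6
  n6 'dadbda': ·  ←P0
  n7 'a': b→8
  n8 'ab': d→12  ←P1
  n9 'db': a→10
  n10 'dba': d→13  ←P2
  n11 'c': ·  ←P3
  n12 'abd': ·  ←P4
  n13 'dbad': ·  ←P5
  n14 'b': d→15
  n15 'bd': ·  ←P6

BFS fail/out derivation:
  fail(1) 'd': from fail(0)=0 chase 'd': 0 ⇒ 0;  out=∅∪out(0)=∅
  fail(7) 'a': from fail(0)=0 chase 'a': 0 ⇒ 0;  out=∅∪out(0)=∅
  fail(11) 'c': from fail(0)=0 chase 'c': 0 ⇒ 0;  out={3}∪out(0)={3}
  fail(14) 'b': from fail(0)=0 chase 'b': 0 ⇒ 0;  out=∅∪out(0)=∅
  fail(2) 'da': from fail(1)=0 chase 'a': 0 ⇒ 7;  out=∅∪out(7)=∅
  fail(8) 'ab': from fail(7)=0 chase 'b': 0 ⇒ 14;  out={1}∪out(14)={1}
  fail(9) 'db': from fail(1)=0 chase 'b': 0 ⇒ 14;  out=∅∪out(14)=∅
  fail(15) 'bd': from fail(14)=0 chase 'd': 0 ⇒ 1;  out={6}∪out(1)={6}
  fail(3) 'dad': from fail(2)=7 chase 'd': 7→0 ⇒ 1;  out=∅∪out(1)=∅
  fail(10) 'dba': from fail(9)=14 chase 'a': 14→0 ⇒ 7;  out={2}∪out(7)={2}
  fail(12) 'abd': from fail(8)=14 chase 'd': 14 ⇒ 15;  out={4}∪out(15)={4,6}
  fail(4) 'dadb': from fail(3)=1 chase 'b': 1 ⇒ 9;  out=∅∪out(9)=∅
  fail(13) 'dbad': from fail(10)=7 chase 'd': 7→0 ⇒ 1;  out={5}∪out(1)={5}
  fail(5) 'dadbd': from fail(4)=9 chase 'd': 9→14 ⇒ 15;  out=∅∪out(15)={6}
  fail(6) 'dadbda': from fail(5)=15 chase 'a': 15→1 ⇒ 2;  out={0}∪out(2)={0}

Text stream:
i=0 'a': node 0→7
i=1 'b': node 7→8  → match P1@[0:1]
i=2 'a': node 8→7 (via fail)
i=3 'a': node 7→7 (via fail)
i=4 'c': node 7→11 (via fail)  → match P3@[4:4]
i=5 'd': node 11→1 (via fail)
i=6 'a': node 1→2
i=7 'd': node 2→3
i=8 'b': node 3→4
i=9 'd': node 4→5  → match P6@[8:9]
i=10 'a': node 5→6  → match P0@[5:10]
i=11 'd': node 6→3 (via fail)
i=12 'd': node 3→1 (via fail)
i=13 'b': node 1→9
i=14 'a': node 9→10  → match P2@[12:14]
i=15 'd': node 10→13  → match P5@[12:15]
i=16 'a': node 13→2 (via fail)
i=17 'a': node 2→7 (via fail)
i=18 'b': node 7→8  → match P1@[17:18]
i=19 'd': node 8→12  → match P4@[17:19],P6@[18:19]

Result: [[1,1],[4,3],[9,6],[10,0],[14,2],[15,5],[18,1],[19,4],[19,6]]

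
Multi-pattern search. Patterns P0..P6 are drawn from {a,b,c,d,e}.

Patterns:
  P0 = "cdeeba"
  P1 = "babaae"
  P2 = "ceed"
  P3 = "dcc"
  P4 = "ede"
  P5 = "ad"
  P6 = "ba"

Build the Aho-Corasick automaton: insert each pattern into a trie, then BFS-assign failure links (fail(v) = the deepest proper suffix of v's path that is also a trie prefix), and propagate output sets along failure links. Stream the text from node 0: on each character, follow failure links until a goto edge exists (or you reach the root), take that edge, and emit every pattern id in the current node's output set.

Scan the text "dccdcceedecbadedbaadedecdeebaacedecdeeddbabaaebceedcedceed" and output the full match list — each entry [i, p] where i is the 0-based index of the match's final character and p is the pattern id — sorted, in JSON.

Build:
Trie (insert patterns):
  n0 'ε': a→22 b→7 c→1 d→16 e→19
  n1 'c': d→2 e→13
  n2 'cd': e→3
  n3 'cde': e→4
  n4 'cdee': b→5
  n5 'cdeeb': a→6
  n6 'cdeeba': ·  [P0 ends]
  n7 'b': a→8
  n8 'ba': b→9  [P6 ends]
  n9 'bab': a→10
  n10 'baba': a→11
  n11 'babaa': e→12
  n12 'babaae': ·  [P1 ends]
  n13 'ce': e→14
  n14 'cee': d→15
  n15 'ceed': ·  [P2 ends]
  n16 'd': c→17
  n17 'dc': c→18
  n18 'dcc': ·  [P3 ends]
  n19 'e': d→20
  n20 'ed': e→21
  n21 'ede': ·  [P4 ends]
  n22 'a': d→23
  n23 'ad': ·  [P5 ends]

Failure links (BFS by depth):
  n1('c'): parent n0 fail=0; on 'c' 0 → fail=0;  out ∅∪∅=∅
  n7('b'): parent n0 fail=0; on 'b' 0 → fail=0;  out ∅∪∅=∅
  n16('d'): parent n0 fail=0; on 'd' 0 → fail=0;  out ∅∪∅=∅
  n19('e'): parent n0 fail=0; on 'e' 0 → fail=0;  out ∅∪∅=∅
  n22('a'): parent n0 fail=0; on 'a' 0 → fail=0;  out ∅∪∅=∅
  n2('cd'): parent n1 fail=0; on 'd' 0 → fail=16;  out ∅∪∅=∅
  n8('ba'): parent n7 fail=0; on 'a' 0 → fail=22;  out {6}∪∅={6}
  n13('ce'): parent n1 fail=0; on 'e' 0 → fail=19;  out ∅∪∅=∅
  n17('dc'): parent n16 fail=0; on 'c' 0 → fail=1;  out ∅∪∅=∅
  n20('ed'): parent n19 fail=0; on 'd' 0 → fail=16;  out ∅∪∅=∅
  n23('ad'): parent n22 fail=0; on 'd' 0 → fail=16;  out {5}∪∅={5}
  n3('cde'): parent n2 fail=16; on 'e' 16→0 → fail=19;  out ∅∪∅=∅
  n9('bab'): parent n8 fail=22; on 'b' 22→0 → fail=7;  out ∅∪∅=∅
  n14('cee'): parent n13 fail=19; on 'e' 19→0 → fail=19;  out ∅∪∅=∅
  n18('dcc'): parent n17 fail=1; on 'c' 1→0 → fail=1;  out {3}∪∅={3}
  n21('ede'): parent n20 fail=16; on 'e' 16→0 → fail=19;  out {4}∪∅={4}
  n4('cdee'): parent n3 fail=19; on 'e' 19→0 → fail=19;  out ∅∪∅=∅
  n10('baba'): parent n9 fail=7; on 'a' 7 → fail=8;  out ∅∪{6}={6}
  n15('ceed'): parent n14 fail=19; on 'd' 19 → fail=20;  out {2}∪∅={2}
  n5('cdeeb'): parent n4 fail=19; on 'b' 19→0 → fail=7;  out ∅∪∅=∅
  n11('babaa'): parent n10 fail=8; on 'a' 8→22→0 → fail=22;  out ∅∪∅=∅
  n6('cdeeba'): parent n5 fail=7; on 'a' 7 → fail=8;  out {0}∪{6}={0,6}
  n12('babaae'): parent n11 fail=22; on 'e' 22→0 → fail=19;  out {1}∪∅={1}

Scan:
pos 0 'd': at 16
pos 1 'c': at 17
pos 2 'c': at 18  emit P3@[0:2]
pos 3 'd': at 2 ·f
pos 4 'c': at 17 ·f
pos 5 'c': at 18  emit P3@[3:5]
pos 6 'e': at 13 ·f
pos 7 'e': at 14
pos 8 'd': at 15  emit P2@[5:8]
pos 9 'e': at 21 ·f  emit P4@[7:9]
pos 10 'c': at 1 ·f
pos 11 'b': at 7 ·f
pos 12 'a': at 8  emit P6@[11:12]
pos 13 'd': at 23 ·f  emit P5@[12:13]
pos 14 'e': at 19 ·f
pos 15 'd': at 20
pos 16 'b': at 7 ·f
pos 17 'a': at 8  emit P6@[16:17]
pos 18 'a': at 22 ·f
pos 19 'd': at 23  emit P5@[18:19]
pos 20 'e': at 19 ·f
pos 21 'd': at 20
pos 22 'e': at 21  emit P4@[20:22]
pos 23 'c': at 1 ·f
pos 24 'd': at 2
pos 25 'e': at 3
pos 26 'e': at 4
pos 27 'b': at 5
pos 28 'a': at 6  emit P0@[23:28],P6@[27:28]
pos 29 'a': at 22 ·f
pos 30 'c': at 1 ·f
pos 31 'e': at 13
pos 32 'd': at 20 ·f
pos 33 'e': at 21  emit P4@[31:33]
pos 34 'c': at 1 ·f
pos 35 'd': at 2
pos 36 'e': at 3
pos 37 'e': at 4
pos 38 'd': at 20 ·f
pos 39 'd': at 16 ·f
pos 40 'b': at 7 ·f
pos 41 'a': at 8  emit P6@[40:41]
pos 42 'b': at 9
pos 43 'a': at 10  emit P6@[42:43]
pos 44 'a': at 11
pos 45 'e': at 12  emit P1@[40:45]
pos 46 'b': at 7 ·f
pos 47 'c': at 1 ·f
pos 48 'e': at 13
pos 49 'e': at 14
pos 50 'd': at 15  emit P2@[47:50]
pos 51 'c': at 17 ·f
pos 52 'e': at 13 ·f
pos 53 'd': at 20 ·f
pos 54 'c': at 17 ·f
pos 55 'e': at 13 ·f
pos 56 'e': at 14
pos 57 'd': at 15  emit P2@[54:57]

Result: [[2,3],[5,3],[8,2],[9,4],[12,6],[13,5],[17,6],[19,5],[22,4],[28,0],[28,6],[33,4],[41,6],[43,6],[45,1],[50,2],[57,2]]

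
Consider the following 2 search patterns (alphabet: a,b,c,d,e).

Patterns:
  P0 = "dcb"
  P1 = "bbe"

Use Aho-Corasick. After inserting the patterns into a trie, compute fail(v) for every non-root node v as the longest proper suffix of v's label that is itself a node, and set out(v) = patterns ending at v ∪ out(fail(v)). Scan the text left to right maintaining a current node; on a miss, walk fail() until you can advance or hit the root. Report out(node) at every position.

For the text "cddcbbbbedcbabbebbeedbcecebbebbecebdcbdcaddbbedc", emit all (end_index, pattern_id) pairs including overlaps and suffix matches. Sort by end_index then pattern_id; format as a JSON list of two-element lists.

Build:
Trie (insert patterns):
  n0 'ε': b→4 d→1
  n1 'd': c→2
  n2 'dc': b→3
  n3 'dcb': ·  ←P0
  n4 'b': b→5
  n5 'bb': e→6
  n6 'bbe': ·  ←P1

BFS fail/out derivation:
  fail(1) 'd': from fail(0)=0 chase 'd': 0 ⇒ 0;  out=∅∪out(0)=∅
  fail(4) 'b': from fail(0)=0 chase 'b': 0 ⇒ 0;  out=∅∪out(0)=∅
  fail(2) 'dc': from fail(1)=0 chase 'c': 0 ⇒ 0;  out=∅∪out(0)=∅
  fail(5) 'bb': from fail(4)=0 chase 'b': 0 ⇒ 4;  out=∅∪out(4)=∅
  fail(3) 'dcb': from fail(2)=0 chase 'b': 0 ⇒ 4;  out={0}∪out(4)={0}
  fail(6) 'bbe': from fail(5)=4 chase 'e': 4→0 ⇒ 0;  out={1}∪out(0)={1}

Scan:
[0] read 'c'  n0⇒n0
[1] read 'd'  n0⇒n1
[2] read 'd'  n1⇒n1 (fail-walked)
[3] read 'c'  n1⇒n2
[4] read 'b'  n2⇒n3  ** P0@[2:4]
[5] read 'b'  n3⇒n5 (fail-walked)
[6] read 'b'  n5⇒n5 (fail-walked)
[7] read 'b'  n5⇒n5 (fail-walked)
[8] read 'e'  n5⇒n6  ** P1@[6:8]
[9] read 'd'  n6⇒n1 (fail-walked)
[10] read 'c'  n1⇒n2
[11] read 'b'  n2⇒n3  ** P0@[9:11]
[12] read 'a'  n3⇒n0 (fail-walked)
[13] read 'b'  n0⇒n4
[14] read 'b'  n4⇒n5
[15] read 'e'  n5⇒n6  ** P1@[13:15]
[16] read 'b'  n6⇒n4 (fail-walked)
[17] read 'b'  n4⇒n5
[18] read 'e'  n5⇒n6  ** P1@[16:18]
[19] read 'e'  n6⇒n0 (fail-walked)
[20] read 'd'  n0⇒n1
[21] read 'b'  n1⇒n4 (fail-walked)
[22] read 'c'  n4⇒n0 (fail-walked)
[23] read 'e'  n0⇒n0
[24] read 'c'  n0⇒n0
[25] read 'e'  n0⇒n0
[26] read 'b'  n0⇒n4
[27] read 'b'  n4⇒n5
[28] read 'e'  n5⇒n6  ** P1@[26:28]
[29] read 'b'  n6⇒n4 (fail-walked)
[30] read 'b'  n4⇒n5
[31] read 'e'  n5⇒n6  ** P1@[29:31]
[32] read 'c'  n6⇒n0 (fail-walked)
[33] read 'e'  n0⇒n0
[34] read 'b'  n0⇒n4
[35] read 'd'  n4⇒n1 (fail-walked)
[36] read 'c'  n1⇒n2
[37] read 'b'  n2⇒n3  ** P0@[35:37]
[38] read 'd'  n3⇒n1 (fail-walked)
[39] read 'c'  n1⇒n2
[40] read 'a'  n2⇒n0 (fail-walked)
[41] read 'd'  n0⇒n1
[42] read 'd'  n1⇒n1 (fail-walked)
[43] read 'b'  n1⇒n4 (fail-walked)
[44] read 'b'  n4⇒n5
[45] read 'e'  n5⇒n6  ** P1@[43:45]
[46] read 'd'  n6⇒n1 (fail-walked)
[47] read 'c'  n1⇒n2

All matches (sorted): [[4,0],[8,1],[11,0],[15,1],[18,1],[28,1],[31,1],[37,0],[45,1]]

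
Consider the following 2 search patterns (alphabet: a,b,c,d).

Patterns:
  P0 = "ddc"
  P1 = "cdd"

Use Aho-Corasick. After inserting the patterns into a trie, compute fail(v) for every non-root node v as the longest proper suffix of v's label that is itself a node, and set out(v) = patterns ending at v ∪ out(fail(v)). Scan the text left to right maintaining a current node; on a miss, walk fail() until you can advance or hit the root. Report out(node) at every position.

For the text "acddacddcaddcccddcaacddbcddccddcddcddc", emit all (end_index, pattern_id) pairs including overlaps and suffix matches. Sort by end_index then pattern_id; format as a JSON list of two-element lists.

Construct AC machine:
Trie nodes:
  0='ε' goto c→4 d→1
  1='d' goto d→2
  2='dd' goto c→3
  3='ddc' goto ·  [P0 ends]
  4='c' goto d→5
  5='cd' goto d→6
  6='cdd' goto ·  [P1 ends]

BFS fail/out derivation:
  n1('d'): parent n0 fail=0; on 'd' 0 → fail=0;  out ∅∪∅=∅
  n4('c'): parent n0 fail=0; on 'c' 0 → fail=0;  out ∅∪∅=∅
  n2('dd'): parent n1 fail=0; on 'd' 0 → fail=1;  out ∅∪∅=∅
  n5('cd'): parent n4 fail=0; on 'd' 0 → fail=1;  out ∅∪∅=∅
  n3('ddc'): parent n2 fail=1; on 'c' 1→0 → fail=4;  out {0}∪∅={0}
  n6('cdd'): parent n5 fail=1; on 'd' 1 → fail=2;  out {1}∪∅={1}

Run:
pos 0 'a': at 0
pos 1 'c': at 4
pos 2 'd': at 5
pos 3 'd': at 6  ** P1@[1:3]
pos 4 'a': at 0 (fail-walked)
pos 5 'c': at 4
pos 6 'd': at 5
pos 7 'd': at 6  ** P1@[5:7]
pos 8 'c': at 3 (fail-walked)  ** P0@[6:8]
pos 9 'a': at 0 (fail-walked)
pos 10 'd': at 1
pos 11 'd': at 2
pos 12 'c': at 3  ** P0@[10:12]
pos 13 'c': at 4 (fail-walked)
pos 14 'c': at 4 (fail-walked)
pos 15 'd': at 5
pos 16 'd': at 6  ** P1@[14:16]
pos 17 'c': at 3 (fail-walked)  ** P0@[15:17]
pos 18 'a': at 0 (fail-walked)
pos 19 'a': at 0
pos 20 'c': at 4
pos 21 'd': at 5
pos 22 'd': at 6  ** P1@[20:22]
pos 23 'b': at 0 (fail-walked)
pos 24 'c': at 4
pos 25 'd': at 5
pos 26 'd': at 6  ** P1@[24:26]
pos 27 'c': at 3 (fail-walked)  ** P0@[25:27]
pos 28 'c': at 4 (fail-walked)
pos 29 'd': at 5
pos 30 'd': at 6  ** P1@[28:30]
pos 31 'c': at 3 (fail-walked)  ** P0@[29:31]
pos 32 'd': at 5 (fail-walked)
pos 33 'd': at 6  ** P1@[31:33]
pos 34 'c': at 3 (fail-walked)  ** P0@[32:34]
pos 35 'd': at 5 (fail-walked)
pos 36 'd': at 6  ** P1@[34:36]
pos 37 'c': at 3 (fail-walked)  ** P0@[35:37]

All matches (sorted): [[3,1],[7,1],[8,0],[12,0],[16,1],[17,0],[22,1],[26,1],[27,0],[30,1],[31,0],[33,1],[34,0],[36,1],[37,0]]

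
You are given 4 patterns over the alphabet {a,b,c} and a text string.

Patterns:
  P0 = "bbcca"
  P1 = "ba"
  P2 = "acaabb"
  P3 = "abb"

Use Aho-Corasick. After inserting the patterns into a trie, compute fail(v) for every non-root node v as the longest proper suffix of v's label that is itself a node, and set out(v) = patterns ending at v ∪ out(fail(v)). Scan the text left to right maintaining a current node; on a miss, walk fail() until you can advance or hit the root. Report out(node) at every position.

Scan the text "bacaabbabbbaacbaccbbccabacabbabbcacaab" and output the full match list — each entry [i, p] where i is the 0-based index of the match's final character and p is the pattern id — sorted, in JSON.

Build:
Trie nodes:
  0='ε' goto a→7 b→1
  1='b' goto a→6 b→2
  2='bb' goto c→3
  3='bbc' goto c→4
  4='bbcc' goto a→5
  5='bbcca' goto ·  [P0 ends]
  6='ba' goto ·  [P1 ends]
  7='a' goto b→13 c→8
  8='ac' goto a→9
  9='aca' goto a→10
  10='acaa' goto b→11
  11='acaab' goto b→12
  12='acaabb' goto ·  [P2 ends]
  13='ab' goto b→14
  14='abb' goto ·  [P3 ends]

Failure links (BFS by depth):
  n1('b'): parent n0 fail=0; on 'b' 0 → fail=0;  out ∅∪∅=∅
  n7('a'): parent n0 fail=0; on 'a' 0 → fail=0;  out ∅∪∅=∅
  n2('bb'): parent n1 fail=0; on 'b' 0 → fail=1;  out ∅∪∅=∅
  n6('ba'): parent n1 fail=0; on 'a' 0 → fail=7;  out {1}∪∅={1}
  n8('ac'): parent n7 fail=0; on 'c' 0 → fail=0;  out ∅∪∅=∅
  n13('ab'): parent n7 fail=0; on 'b' 0 → fail=1;  out ∅∪∅=∅
  n3('bbc'): parent n2 fail=1; on 'c' 1→0 → fail=0;  out ∅∪∅=∅
  n9('aca'): parent n8 fail=0; on 'a' 0 → fail=7;  out ∅∪∅=∅
  n14('abb'): parent n13 fail=1; on 'b' 1 → fail=2;  out {3}∪∅={3}
  n4('bbcc'): parent n3 fail=0; on 'c' 0 → fail=0;  out ∅∪∅=∅
  n10('acaa'): parent n9 fail=7; on 'a' 7→0 → fail=7;  out ∅∪∅=∅
  n5('bbcca'): parent n4 fail=0; on 'a' 0 → fail=7;  out {0}∪∅={0}
  n11('acaab'): parent n10 fail=7; on 'b' 7 → fail=13;  out ∅∪∅=∅
  n12('acaabb'): parent n11 fail=13; on 'b' 13 → fail=14;  out {2}∪{3}={2,3}

Run:
pos 0 'b': at 1
pos 1 'a': at 6  → match P1@[0:1]
pos 2 'c': at 8 (via fail)
pos 3 'a': at 9
pos 4 'a': at 10
pos 5 'b': at 11
pos 6 'b': at 12  → match P2@[1:6],P3@[4:6]
pos 7 'a': at 6 (via fail)  → match P1@[6:7]
pos 8 'b': at 13 (via fail)
pos 9 'b': at 14  → match P3@[7:9]
pos 10 'b': at 2 (via fail)
pos 11 'a': at 6 (via fail)  → match P1@[10:11]
pos 12 'a': at 7 (via fail)
pos 13 'c': at 8
pos 14 'b': at 1 (via fail)
pos 15 'a': at 6  → match P1@[14:15]
pos 16 'c': at 8 (via fail)
pos 17 'c': at 0 (via fail)
pos 18 'b': at 1
pos 19 'b': at 2
pos 20 'c': at 3
pos 21 'c': at 4
pos 22 'a': at 5  → match P0@[18:22]
pos 23 'b': at 13 (via fail)
pos 24 'a': at 6 (via fail)  → match P1@[23:24]
pos 25 'c': at 8 (via fail)
pos 26 'a': at 9
pos 27 'b': at 13 (via fail)
pos 28 'b': at 14  → match P3@[26:28]
pos 29 'a': at 6 (via fail)  → match P1@[28:29]
pos 30 'b': at 13 (via fail)
pos 31 'b': at 14  → match P3@[29:31]
pos 32 'c': at 3 (via fail)
pos 33 'a': at 7 (via fail)
pos 34 'c': at 8
pos 35 'a': at 9
pos 36 'a': at 10
pos 37 'b': at 11

Matches: [[1,1],[6,2],[6,3],[7,1],[9,3],[11,1],[15,1],[22,0],[24,1],[28,3],[29,1],[31,3]]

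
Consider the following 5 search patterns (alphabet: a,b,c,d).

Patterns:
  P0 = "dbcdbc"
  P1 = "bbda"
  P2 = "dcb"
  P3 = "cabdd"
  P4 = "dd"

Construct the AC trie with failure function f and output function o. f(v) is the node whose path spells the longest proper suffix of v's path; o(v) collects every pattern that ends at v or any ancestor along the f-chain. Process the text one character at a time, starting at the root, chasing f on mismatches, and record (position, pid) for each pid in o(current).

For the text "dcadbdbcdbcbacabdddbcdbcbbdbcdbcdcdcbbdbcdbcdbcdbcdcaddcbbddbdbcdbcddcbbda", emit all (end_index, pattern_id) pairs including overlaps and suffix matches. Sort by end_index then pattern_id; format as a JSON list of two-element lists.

Build automaton:
Trie (insert patterns):
  0='ε' goto b→7 c→13 d→1
  1='d' goto b→2 c→11 d→18
  2='db' goto c→3
  3='dbc' goto d→4
  4='dbcd' goto b→5
  5='dbcdb' goto c→6
  6='dbcdbc' goto ·  ←P0
  7='b' goto b→8
  8='bb' goto d→9
  9='bbd' goto a→10
  10='bbda' goto ·  ←P1
  11='dc' goto b→12
  12='dcb' goto ·  ←P2
  13='c' goto a→14
  14='ca' goto b→15
  15='cab' goto d→16
  16='cabd' goto d→17
  17='cabdd' goto ·  ←P3
  18='dd' goto ·  ←P4

Failure links (BFS by depth):
  fail(1) 'd': from fail(0)=0 chase 'd': 0 ⇒ 0;  out=∅∪out(0)=∅
  fail(7) 'b': from fail(0)=0 chase 'b': 0 ⇒ 0;  out=∅∪out(0)=∅
  fail(13) 'c': from fail(0)=0 chase 'c': 0 ⇒ 0;  out=∅∪out(0)=∅
  fail(2) 'db': from fail(1)=0 chase 'b': 0 ⇒ 7;  out=∅∪out(7)=∅
  fail(8) 'bb': from fail(7)=0 chase 'b': 0 ⇒ 7;  out=∅∪out(7)=∅
  fail(11) 'dc': from fail(1)=0 chase 'c': 0 ⇒ 13;  out=∅∪out(13)=∅
  fail(14) 'ca': from fail(13)=0 chase 'a': 0 ⇒ 0;  out=∅∪out(0)=∅
  fail(18) 'dd': from fail(1)=0 chase 'd': 0 ⇒ 1;  out={4}∪out(1)={4}
  fail(3) 'dbc': from fail(2)=7 chase 'c': 7→0 ⇒ 13;  out=∅∪out(13)=∅
  fail(9) 'bbd': from fail(8)=7 chase 'd': 7→0 ⇒ 1;  out=∅∪out(1)=∅
  fail(12) 'dcb': from fail(11)=13 chase 'b': 13→0 ⇒ 7;  out={2}∪out(7)={2}
  fail(15) 'cab': from fail(14)=0 chase 'b': 0 ⇒ 7;  out=∅∪out(7)=∅
  fail(4) 'dbcd': from fail(3)=13 chase 'd': 13→0 ⇒ 1;  out=∅∪out(1)=∅
  fail(10) 'bbda': from fail(9)=1 chase 'a': 1→0 ⇒ 0;  out={1}∪out(0)={1}
  fail(16) 'cabd': from fail(15)=7 chase 'd': 7→0 ⇒ 1;  out=∅∪out(1)=∅
  fail(5) 'dbcdb': from fail(4)=1 chase 'b': 1 ⇒ 2;  out=∅∪out(2)=∅
  fail(17) 'cabdd': from fail(16)=1 chase 'd': 1 ⇒ 18;  out={3}∪out(18)={3,4}
  fail(6) 'dbcdbc': from fail(5)=2 chase 'c': 2 ⇒ 3;  out={0}∪out(3)={0}

Run:
[0] read 'd'  n0⇒n1
[1] read 'c'  n1⇒n11
[2] read 'a'  n11⇒n14 (fail-walked)
[3] read 'd'  n14⇒n1 (fail-walked)
[4] read 'b'  n1⇒n2
[5] read 'd'  n2⇒n1 (fail-walked)
[6] read 'b'  n1⇒n2
[7] read 'c'  n2⇒n3
[8] read 'd'  n3⇒n4
[9] read 'b'  n4⇒n5
[10] read 'c'  n5⇒n6  → match P0@[5:10]
[11] read 'b'  n6⇒n7 (fail-walked)
[12] read 'a'  n7⇒n0 (fail-walked)
[13] read 'c'  n0⇒n13
[14] read 'a'  n13⇒n14
[15] read 'b'  n14⇒n15
[16] read 'd'  n15⇒n16
[17] read 'd'  n16⇒n17  → match P3@[13:17],P4@[16:17]
[18] read 'd'  n17⇒n18 (fail-walked)  → match P4@[17:18]
[19] read 'b'  n18⇒n2 (fail-walked)
[20] read 'c'  n2⇒n3
[21] read 'd'  n3⇒n4
[22] read 'b'  n4⇒n5
[23] read 'c'  n5⇒n6  → match P0@[18:23]
[24] read 'b'  n6⇒n7 (fail-walked)
[25] read 'b'  n7⇒n8
[26] read 'd'  n8⇒n9
[27] read 'b'  n9⇒n2 (fail-walked)
[28] read 'c'  n2⇒n3
[29] read 'd'  n3⇒n4
[30] read 'b'  n4⇒n5
[31] read 'c'  n5⇒n6  → match P0@[26:31]
[32] read 'd'  n6⇒n4 (fail-walked)
[33] read 'c'  n4⇒n11 (fail-walked)
[34] read 'd'  n11⇒n1 (fail-walked)
[35] read 'c'  n1⇒n11
[36] read 'b'  n11⇒n12  → match P2@[34:36]
[37] read 'b'  n12⇒n8 (fail-walked)
[38] read 'd'  n8⇒n9
[39] read 'b'  n9⇒n2 (fail-walked)
[40] read 'c'  n2⇒n3
[41] read 'd'  n3⇒n4
[42] read 'b'  n4⇒n5
[43] read 'c'  n5⇒n6  → match P0@[38:43]
[44] read 'd'  n6⇒n4 (fail-walked)
[45] read 'b'  n4⇒n5
[46] read 'c'  n5⇒n6  → match P0@[41:46]
[47] read 'd'  n6⇒n4 (fail-walked)
[48] read 'b'  n4⇒n5
[49] read 'c'  n5⇒n6  → match P0@[44:49]
[50] read 'd'  n6⇒n4 (fail-walked)
[51] read 'c'  n4⇒n11 (fail-walked)
[52] read 'a'  n11⇒n14 (fail-walked)
[53] read 'd'  n14⇒n1 (fail-walked)
[54] read 'd'  n1⇒n18  → match P4@[53:54]
[55] read 'c'  n18⇒n11 (fail-walked)
[56] read 'b'  n11⇒n12  → match P2@[54:56]
[57] read 'b'  n12⇒n8 (fail-walked)
[58] read 'd'  n8⇒n9
[59] read 'd'  n9⇒n18 (fail-walked)  → match P4@[58:59]
[60] read 'b'  n18⇒n2 (fail-walked)
[61] read 'd'  n2⇒n1 (fail-walked)
[62] read 'b'  n1⇒n2
[63] read 'c'  n2⇒n3
[64] read 'd'  n3⇒n4
[65] read 'b'  n4⇒n5
[66] read 'c'  n5⇒n6  → match P0@[61:66]
[67] read 'd'  n6⇒n4 (fail-walked)
[68] read 'd'  n4⇒n18 (fail-walked)  → match P4@[67:68]
[69] read 'c'  n18⇒n11 (fail-walked)
[70] read 'b'  n11⇒n12  → match P2@[68:70]
[71] read 'b'  n12⇒n8 (fail-walked)
[72] read 'd'  n8⇒n9
[73] read 'a'  n9⇒n10  → match P1@[70:73]

All matches (sorted): [[10,0],[17,3],[17,4],[18,4],[23,0],[31,0],[36,2],[43,0],[46,0],[49,0],[54,4],[56,2],[59,4],[66,0],[68,4],[70,2],[73,1]]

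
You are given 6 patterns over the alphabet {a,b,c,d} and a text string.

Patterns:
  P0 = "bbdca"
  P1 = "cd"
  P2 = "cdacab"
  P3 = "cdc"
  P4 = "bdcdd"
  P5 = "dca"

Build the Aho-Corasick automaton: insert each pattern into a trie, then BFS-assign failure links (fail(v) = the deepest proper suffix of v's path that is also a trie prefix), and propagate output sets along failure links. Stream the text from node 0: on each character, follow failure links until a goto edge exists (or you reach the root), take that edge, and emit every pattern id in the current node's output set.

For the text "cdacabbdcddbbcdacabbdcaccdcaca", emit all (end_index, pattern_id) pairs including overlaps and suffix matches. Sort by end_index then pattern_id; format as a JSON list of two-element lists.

Construct AC machine:
Trie (insert patterns):
  0='ε' goto b→1 c→6 d→17
  1='b' goto b→2 d→13
  2='bb' goto d→3
  3='bbd' goto c→4
  4='bbdc' goto a→5
  5='bbdca' goto ·  [P0 ends]
  6='c' goto d→7
  7='cd' goto a→8 c→12  [P1 ends]
  8='cda' goto c→9
  9='cdac' goto a→10
  10='cdaca' goto b→11
  11='cdacab' goto ·  [P2 ends]
  12='cdc' goto ·  [P3 ends]
  13='bd' goto c→14
  14='bdc' goto d→15
  15='bdcd' goto d→16
  16='bdcdd' goto ·  [P4 ends]
  17='d' goto c→18
  18='dc' goto a→19
  19='dca' goto ·  [P5 ends]

Failure links (BFS by depth):
  n1('b'): parent n0 fail=0; on 'b' 0 → fail=0;  out ∅∪∅=∅
  n6('c'): parent n0 fail=0; on 'c' 0 → fail=0;  out ∅∪∅=∅
  n17('d'): parent n0 fail=0; on 'd' 0 → fail=0;  out ∅∪∅=∅
  n2('bb'): parent n1 fail=0; on 'b' 0 → fail=1;  out ∅∪∅=∅
  n7('cd'): parent n6 fail=0; on 'd' 0 → fail=17;  out {1}∪∅={1}
  n13('bd'): parent n1 fail=0; on 'd' 0 → fail=17;  out ∅∪∅=∅
  n18('dc'): parent n17 fail=0; on 'c' 0 → fail=6;  out ∅∪∅=∅
  n3('bbd'): parent n2 fail=1; on 'd' 1 → fail=13;  out ∅∪∅=∅
  n8('cda'): parent n7 fail=17; on 'a' 17→0 → fail=0;  out ∅∪∅=∅
  n12('cdc'): parent n7 fail=17; on 'c' 17 → fail=18;  out {3}∪∅={3}
  n14('bdc'): parent n13 fail=17; on 'c' 17 → fail=18;  out ∅∪∅=∅
  n19('dca'): parent n18 fail=6; on 'a' 6→0 → fail=0;  out {5}∪∅={5}
  n4('bbdc'): parent n3 fail=13; on 'c' 13 → fail=14;  out ∅∪∅=∅
  n9('cdac'): parent n8 fail=0; on 'c' 0 → fail=6;  out ∅∪∅=∅
  n15('bdcd'): parent n14 fail=18; on 'd' 18→6 → fail=7;  out ∅∪{1}={1}
  n5('bbdca'): parent n4 fail=14; on 'a' 14→18 → fail=19;  out {0}∪{5}={0,5}
  n10('cdaca'): parent n9 fail=6; on 'a' 6→0 → fail=0;  out ∅∪∅=∅
  n16('bdcdd'): parent n15 fail=7; on 'd' 7→17→0 → fail=17;  out {4}∪∅={4}
  n11('cdacab'): parent n10 fail=0; on 'b' 0 → fail=1;  out {2}∪∅={2}

Text stream:
i=0 'c': node 0→6
i=1 'd': node 6→7  ** P1@[0:1]
i=2 'a': node 7→8
i=3 'c': node 8→9
i=4 'a': node 9→10
i=5 'b': node 10→11  ** P2@[0:5]
i=6 'b': node 11→2 ·f
i=7 'd': node 2→3
i=8 'c': node 3→4
i=9 'd': node 4→15 ·f  ** P1@[8:9]
i=10 'd': node 15→16  ** P4@[6:10]
i=11 'b': node 16→1 ·f
i=12 'b': node 1→2
i=13 'c': node 2→6 ·f
i=14 'd': node 6→7  ** P1@[13:14]
i=15 'a': node 7→8
i=16 'c': node 8→9
i=17 'a': node 9→10
i=18 'b': node 10→11  ** P2@[13:18]
i=19 'b': node 11→2 ·f
i=20 'd': node 2→3
i=21 'c': node 3→4
i=22 'a': node 4→5  ** P0@[18:22],P5@[20:22]
i=23 'c': node 5→6 ·f
i=24 'c': node 6→6 ·f
i=25 'd': node 6→7  ** P1@[24:25]
i=26 'c': node 7→12  ** P3@[24:26]
i=27 'a': node 12→19 ·f  ** P5@[25:27]
i=28 'c': node 19→6 ·f
i=29 'a': node 6→0 ·f

Matches: [[1,1],[5,2],[9,1],[10,4],[14,1],[18,2],[22,0],[22,5],[25,1],[26,3],[27,5]]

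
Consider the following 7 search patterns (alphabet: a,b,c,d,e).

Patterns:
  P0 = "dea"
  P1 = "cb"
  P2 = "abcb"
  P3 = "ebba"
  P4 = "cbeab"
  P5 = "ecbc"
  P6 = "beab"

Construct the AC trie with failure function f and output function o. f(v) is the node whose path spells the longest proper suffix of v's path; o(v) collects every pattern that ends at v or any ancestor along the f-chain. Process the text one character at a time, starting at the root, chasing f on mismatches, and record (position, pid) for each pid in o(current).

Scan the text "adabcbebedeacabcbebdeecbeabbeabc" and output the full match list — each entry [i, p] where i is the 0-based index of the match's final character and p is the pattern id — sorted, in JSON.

Construct AC machine:
Trie nodes:
  0='ε' goto a→6 b→20 c→4 d→1 e→10
  1='d' goto e→2
  2='de' goto a→3
  3='dea' goto ·  ←P0
  4='c' goto b→5
  5='cb' goto e→14  ←P1
  6='a' goto b→7
  7='ab' goto c→8
  8='abc' goto b→9
  9='abcb' goto ·  ←P2
  10='e' goto b→11 c→17
  11='eb' goto b→12
  12='ebb' goto a→13
  13='ebba' goto ·  ←P3
  14='cbe' goto a→15
  15='cbea' goto b→16
  16='cbeab' goto ·  ←P4
  17='ec' goto b→18
  18='ecb' goto c→19
  19='ecbc' goto ·  ←P5
  20='b' goto e→21
  21='be' goto a→22
  22='bea' goto b→23
  23='beab' goto ·  ←P6

Failure links (BFS by depth):
  n1('d'): parent n0 fail=0; on 'd' 0 → fail=0;  out ∅∪∅=∅
  n4('c'): parent n0 fail=0; on 'c' 0 → fail=0;  out ∅∪∅=∅
  n6('a'): parent n0 fail=0; on 'a' 0 → fail=0;  out ∅∪∅=∅
  n10('e'): parent n0 fail=0; on 'e' 0 → fail=0;  out ∅∪∅=∅
  n20('b'): parent n0 fail=0; on 'b' 0 → fail=0;  out ∅∪∅=∅
  n2('de'): parent n1 fail=0; on 'e' 0 → fail=10;  out ∅∪∅=∅
  n5('cb'): parent n4 fail=0; on 'b' 0 → fail=20;  out {1}∪∅={1}
  n7('ab'): parent n6 fail=0; on 'b' 0 → fail=20;  out ∅∪∅=∅
  n11('eb'): parent n10 fail=0; on 'b' 0 → fail=20;  out ∅∪∅=∅
  n17('ec'): parent n10 fail=0; on 'c' 0 → fail=4;  out ∅∪∅=∅
  n21('be'): parent n20 fail=0; on 'e' 0 → fail=10;  out ∅∪∅=∅
  n3('dea'): parent n2 fail=10; on 'a' 10→0 → fail=6;  out {0}∪∅={0}
  n8('abc'): parent n7 fail=20; on 'c' 20→0 → fail=4;  out ∅∪∅=∅
  n12('ebb'): parent n11 fail=20; on 'b' 20→0 → fail=20;  out ∅∪∅=∅
  n14('cbe'): parent n5 fail=20; on 'e' 20 → fail=21;  out ∅∪∅=∅
  n18('ecb'): parent n17 fail=4; on 'b' 4 → fail=5;  out ∅∪{1}={1}
  n22('bea'): parent n21 fail=10; on 'a' 10→0 → fail=6;  out ∅∪∅=∅
  n9('abcb'): parent n8 fail=4; on 'b' 4 → fail=5;  out {2}∪{1}={1,2}
  n13('ebba'): parent n12 fail=20; on 'a' 20→0 → fail=6;  out {3}∪∅={3}
  n15('cbea'): parent n14 fail=21; on 'a' 21 → fail=22;  out ∅∪∅=∅
  n19('ecbc'): parent n18 fail=5; on 'c' 5→20→0 → fail=4;  out {5}∪∅={5}
  n23('beab'): parent n22 fail=6; on 'b' 6 → fail=7;  out {6}∪∅={6}
  n16('cbeab'): parent n15 fail=22; on 'b' 22 → fail=23;  out {4}∪{6}={4,6}

Scan:
i=0 'a': node 0→6
i=1 'd': node 6→1 (via fail)
i=2 'a': node 1→6 (via fail)
i=3 'b': node 6→7
i=4 'c': node 7→8
i=5 'b': node 8→9  → match P1@[4:5],P2@[2:5]
i=6 'e': node 9→14 (via fail)
i=7 'b': node 14→11 (via fail)
i=8 'e': node 11→21 (via fail)
i=9 'd': node 21→1 (via fail)
i=10 'e': node 1→2
i=11 'a': node 2→3  → match P0@[9:11]
i=12 'c': node 3→4 (via fail)
i=13 'a': node 4→6 (via fail)
i=14 'b': node 6→7
i=15 'c': node 7→8
i=16 'b': node 8→9  → match P1@[15:16],P2@[13:16]
i=17 'e': node 9→14 (via fail)
i=18 'b': node 14→11 (via fail)
i=19 'd': node 11→1 (via fail)
i=20 'e': node 1→2
i=21 'e': node 2→10 (via fail)
i=22 'c': node 10→17
i=23 'b': node 17→18  → match P1@[22:23]
i=24 'e': node 18→14 (via fail)
i=25 'a': node 14→15
i=26 'b': node 15→16  → match P4@[22:26],P6@[23:26]
i=27 'b': node 16→20 (via fail)
i=28 'e': node 20→21
i=29 'a': node 21→22
i=30 'b': node 22→23  → match P6@[27:30]
i=31 'c': node 23→8 (via fail)

Matches: [[5,1],[5,2],[11,0],[16,1],[16,2],[23,1],[26,4],[26,6],[30,6]]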